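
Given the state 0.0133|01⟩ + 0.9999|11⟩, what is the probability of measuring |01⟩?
0.0001769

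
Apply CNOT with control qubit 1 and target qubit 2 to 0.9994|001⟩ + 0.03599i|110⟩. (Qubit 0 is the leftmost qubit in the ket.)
0.9994|001⟩ + 0.03599i|111⟩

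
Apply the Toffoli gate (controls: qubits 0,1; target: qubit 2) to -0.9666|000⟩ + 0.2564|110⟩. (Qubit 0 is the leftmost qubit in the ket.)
-0.9666|000⟩ + 0.2564|111⟩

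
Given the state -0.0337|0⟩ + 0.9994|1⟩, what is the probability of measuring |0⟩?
0.001136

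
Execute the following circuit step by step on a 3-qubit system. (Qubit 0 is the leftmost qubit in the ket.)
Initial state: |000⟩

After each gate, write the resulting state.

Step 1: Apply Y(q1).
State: i|010⟩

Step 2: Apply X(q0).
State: i|110⟩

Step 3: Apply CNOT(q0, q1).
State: i|100⟩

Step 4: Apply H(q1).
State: (1/√2)i|100⟩ + (1/√2)i|110⟩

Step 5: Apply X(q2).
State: (1/√2)i|101⟩ + (1/√2)i|111⟩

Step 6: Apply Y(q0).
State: 1/√2|001⟩ + 1/√2|011⟩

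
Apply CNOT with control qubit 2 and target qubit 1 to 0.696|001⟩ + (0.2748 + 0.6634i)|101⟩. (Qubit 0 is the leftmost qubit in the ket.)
0.696|011⟩ + (0.2748 + 0.6634i)|111⟩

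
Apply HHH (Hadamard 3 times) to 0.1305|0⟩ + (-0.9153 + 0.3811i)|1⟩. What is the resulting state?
(-0.5549 + 0.2695i)|0⟩ + (0.7395 - 0.2695i)|1⟩

H² = I, so H^3 = H: a single Hadamard. With (a, b) = (0.1305, (-0.9153 + 0.3811i)), H gives ((a + b)/√2, (a − b)/√2) = ((-0.5549 + 0.2695i), (0.7395 - 0.2695i)).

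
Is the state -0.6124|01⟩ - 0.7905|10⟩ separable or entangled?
Entangled

Writing the state as a|00⟩ + b|01⟩ + c|10⟩ + d|11⟩, it is a product state iff ad − bc = 0.
Here (a, b, c, d) = (0, -0.6124, -0.7905, 0): ad − bc = (0)(0) − (-0.6124)(-0.7905) = -0.4841 ≠ 0, so the state is entangled.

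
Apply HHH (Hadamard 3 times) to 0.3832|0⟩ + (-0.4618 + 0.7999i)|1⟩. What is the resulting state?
(-0.05558 + 0.5656i)|0⟩ + (0.5975 - 0.5656i)|1⟩

H² = I, so H^3 = H: a single Hadamard. With (a, b) = (0.3832, (-0.4618 + 0.7999i)), H gives ((a + b)/√2, (a − b)/√2) = ((-0.05558 + 0.5656i), (0.5975 - 0.5656i)).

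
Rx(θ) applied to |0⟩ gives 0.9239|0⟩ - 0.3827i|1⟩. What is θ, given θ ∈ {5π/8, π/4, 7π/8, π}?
π/4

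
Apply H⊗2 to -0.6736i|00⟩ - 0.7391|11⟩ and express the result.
(-0.3696 - 0.3368i)|00⟩ + (0.3696 - 0.3368i)|01⟩ + (0.3696 - 0.3368i)|10⟩ + (-0.3696 - 0.3368i)|11⟩

H⊗2 gives amp(|y⟩) = (1/2) Σ_x (−1)^(x·y) amp(|x⟩), where x·y is the number of positions in which both x and y have a 1.
|00⟩: (-0.6736i - 0.7391)/2 = (-0.3696 - 0.3368i)
|01⟩: (-0.6736i + 0.7391)/2 = (0.3696 - 0.3368i)
|10⟩: (-0.6736i + 0.7391)/2 = (0.3696 - 0.3368i)
|11⟩: (-0.6736i - 0.7391)/2 = (-0.3696 - 0.3368i)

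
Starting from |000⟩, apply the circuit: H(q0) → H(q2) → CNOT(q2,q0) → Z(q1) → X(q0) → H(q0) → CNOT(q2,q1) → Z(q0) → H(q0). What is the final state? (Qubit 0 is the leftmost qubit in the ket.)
1/2|000⟩ + 1/2|011⟩ + 1/2|100⟩ + 1/2|111⟩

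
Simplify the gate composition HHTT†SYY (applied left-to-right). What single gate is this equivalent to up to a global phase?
S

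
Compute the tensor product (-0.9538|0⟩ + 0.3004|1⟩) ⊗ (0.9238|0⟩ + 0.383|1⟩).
-0.8811|00⟩ - 0.3653|01⟩ + 0.2775|10⟩ + 0.1151|11⟩

amp(|b₁b₂…⟩) = product of the factor amplitudes for bits b₁, b₂, …; only kets whose every factor amplitude is nonzero survive.
|00⟩: (-0.9538)(0.9238) = -0.8811
|01⟩: (-0.9538)(0.383) = -0.3653
|10⟩: (0.3004)(0.9238) = 0.2775
|11⟩: (0.3004)(0.383) = 0.1151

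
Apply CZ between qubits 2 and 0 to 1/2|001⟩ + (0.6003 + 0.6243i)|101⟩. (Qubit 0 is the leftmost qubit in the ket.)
1/2|001⟩ + (-0.6003 - 0.6243i)|101⟩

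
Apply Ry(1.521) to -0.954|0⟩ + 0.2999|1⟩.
-0.8979|0⟩ - 0.4403|1⟩

Ry(1.521) = [[cos(θ/2), −sin(θ/2)], [sin(θ/2), cos(θ/2)]]; θ = 1.521, cos(θ/2) ≈ 0.724491, sin(θ/2) ≈ 0.689284.
With a = amp(|0⟩) = -0.954 and b = amp(|1⟩) = 0.2999:
new amp(|0⟩) = (0.724491)·a + (-0.689284)·b = -0.8979
new amp(|1⟩) = (0.689284)·a + (0.724491)·b = -0.4403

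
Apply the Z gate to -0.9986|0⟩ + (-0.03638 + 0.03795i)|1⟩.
-0.9986|0⟩ + (0.03638 - 0.03795i)|1⟩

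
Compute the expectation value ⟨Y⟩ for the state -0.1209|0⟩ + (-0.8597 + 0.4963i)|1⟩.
-0.12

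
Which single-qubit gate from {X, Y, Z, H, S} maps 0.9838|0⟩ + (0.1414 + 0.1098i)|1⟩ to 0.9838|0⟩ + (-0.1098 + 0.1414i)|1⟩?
S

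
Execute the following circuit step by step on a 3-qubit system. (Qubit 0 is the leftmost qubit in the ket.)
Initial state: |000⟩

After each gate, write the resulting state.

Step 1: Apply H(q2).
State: 1/√2|000⟩ + 1/√2|001⟩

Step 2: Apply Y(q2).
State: -(1/√2)i|000⟩ + (1/√2)i|001⟩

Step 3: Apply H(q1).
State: -(1/2)i|000⟩ + (1/2)i|001⟩ - (1/2)i|010⟩ + (1/2)i|011⟩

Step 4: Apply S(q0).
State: -(1/2)i|000⟩ + (1/2)i|001⟩ - (1/2)i|010⟩ + (1/2)i|011⟩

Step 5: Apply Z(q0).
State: -(1/2)i|000⟩ + (1/2)i|001⟩ - (1/2)i|010⟩ + (1/2)i|011⟩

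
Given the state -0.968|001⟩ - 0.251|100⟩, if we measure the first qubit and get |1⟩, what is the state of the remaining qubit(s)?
-|00⟩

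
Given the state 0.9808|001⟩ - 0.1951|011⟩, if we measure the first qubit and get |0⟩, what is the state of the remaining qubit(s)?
0.9808|01⟩ - 0.1951|11⟩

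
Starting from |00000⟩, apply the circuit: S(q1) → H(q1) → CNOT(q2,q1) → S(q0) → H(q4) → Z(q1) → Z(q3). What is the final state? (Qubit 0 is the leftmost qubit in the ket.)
1/2|00000⟩ + 1/2|00001⟩ - 1/2|01000⟩ - 1/2|01001⟩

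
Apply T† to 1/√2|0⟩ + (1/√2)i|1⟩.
1/√2|0⟩ + (1/2 + (1/2)i)|1⟩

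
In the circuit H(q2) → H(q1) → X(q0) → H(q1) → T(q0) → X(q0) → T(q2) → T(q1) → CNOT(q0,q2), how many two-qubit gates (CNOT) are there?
1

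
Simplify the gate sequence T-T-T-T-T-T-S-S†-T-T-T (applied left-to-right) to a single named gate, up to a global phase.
T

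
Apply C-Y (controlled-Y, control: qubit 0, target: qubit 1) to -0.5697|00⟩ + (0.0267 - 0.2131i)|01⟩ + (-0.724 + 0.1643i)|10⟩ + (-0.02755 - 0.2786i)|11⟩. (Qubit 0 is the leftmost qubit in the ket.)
-0.5697|00⟩ + (0.0267 - 0.2131i)|01⟩ + (-0.2786 + 0.02755i)|10⟩ + (-0.1643 - 0.724i)|11⟩

C-Y leaves the control-|0⟩ kets |00⟩, |01⟩ unchanged and applies Y to qubit 1 on the control-|1⟩ pair (|10⟩, |11⟩).
Y = [[0, -i], [i, 0]].
With a = amp(|10⟩) = (-0.724 + 0.1643i) and b = amp(|11⟩) = (-0.02755 - 0.2786i):
new amp(|10⟩) = (-i)·b = (-0.2786 + 0.02755i)
new amp(|11⟩) = (i)·a = (-0.1643 - 0.724i)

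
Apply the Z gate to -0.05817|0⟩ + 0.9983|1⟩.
-0.05817|0⟩ - 0.9983|1⟩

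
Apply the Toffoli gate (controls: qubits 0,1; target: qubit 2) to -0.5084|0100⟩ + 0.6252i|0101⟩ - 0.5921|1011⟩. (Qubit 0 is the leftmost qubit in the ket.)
-0.5084|0100⟩ + 0.6252i|0101⟩ - 0.5921|1011⟩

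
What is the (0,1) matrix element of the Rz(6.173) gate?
0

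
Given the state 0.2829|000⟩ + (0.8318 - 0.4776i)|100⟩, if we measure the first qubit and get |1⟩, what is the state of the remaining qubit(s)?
(0.8672 - 0.4979i)|00⟩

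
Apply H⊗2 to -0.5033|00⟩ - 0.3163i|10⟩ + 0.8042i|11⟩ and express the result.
(-0.2517 + 0.244i)|00⟩ + (-0.2517 - 0.5603i)|01⟩ + (-0.2517 - 0.244i)|10⟩ + (-0.2517 + 0.5603i)|11⟩

H⊗2 gives amp(|y⟩) = (1/2) Σ_x (−1)^(x·y) amp(|x⟩), where x·y is the number of positions in which both x and y have a 1.
|00⟩: (-0.5033 - 0.3163i + 0.8042i)/2 = (-0.2517 + 0.244i)
|01⟩: (-0.5033 - 0.3163i - 0.8042i)/2 = (-0.2517 - 0.5603i)
|10⟩: (-0.5033 + 0.3163i - 0.8042i)/2 = (-0.2517 - 0.244i)
|11⟩: (-0.5033 + 0.3163i + 0.8042i)/2 = (-0.2517 + 0.5603i)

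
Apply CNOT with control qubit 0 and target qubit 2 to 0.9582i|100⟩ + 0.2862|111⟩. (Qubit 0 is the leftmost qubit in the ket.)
0.9582i|101⟩ + 0.2862|110⟩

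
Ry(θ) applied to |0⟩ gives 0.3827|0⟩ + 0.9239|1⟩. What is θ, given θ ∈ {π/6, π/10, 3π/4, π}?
3π/4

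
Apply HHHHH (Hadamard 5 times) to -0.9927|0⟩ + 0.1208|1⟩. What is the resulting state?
-0.6165|0⟩ - 0.7874|1⟩

H² = I, so H^5 = H: a single Hadamard. With (a, b) = (-0.9927, 0.1208), H gives ((a + b)/√2, (a − b)/√2) = (-0.6165, -0.7874).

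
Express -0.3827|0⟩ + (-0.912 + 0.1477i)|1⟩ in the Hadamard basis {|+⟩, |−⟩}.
(-0.9155 + 0.1044i)|+⟩ + (0.3743 - 0.1044i)|−⟩

With |ψ⟩ = α|0⟩ + β|1⟩, the Hadamard-basis coefficients are ⟨+|ψ⟩ = (α + β)/√2 and ⟨−|ψ⟩ = (α − β)/√2.
Here α = -0.3827, β = (-0.912 + 0.1477i): (α + β)/√2 = (-0.9155 + 0.1044i), (α − β)/√2 = (0.3743 - 0.1044i).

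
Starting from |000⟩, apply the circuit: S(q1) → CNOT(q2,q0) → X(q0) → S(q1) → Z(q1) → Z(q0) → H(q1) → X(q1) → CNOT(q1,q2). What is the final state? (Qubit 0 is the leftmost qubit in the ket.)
-1/√2|100⟩ - 1/√2|111⟩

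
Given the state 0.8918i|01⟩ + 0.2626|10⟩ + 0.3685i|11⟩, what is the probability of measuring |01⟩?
0.7953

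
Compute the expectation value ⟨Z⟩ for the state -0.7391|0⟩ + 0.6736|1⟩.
0.09253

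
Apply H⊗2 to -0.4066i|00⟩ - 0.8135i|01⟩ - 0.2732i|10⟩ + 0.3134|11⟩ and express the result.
(0.1567 - 0.7467i)|00⟩ + (-0.1567 + 0.06685i)|01⟩ + (-0.1567 - 0.4735i)|10⟩ + (0.1567 + 0.3401i)|11⟩

H⊗2 gives amp(|y⟩) = (1/2) Σ_x (−1)^(x·y) amp(|x⟩), where x·y is the number of positions in which both x and y have a 1.
|00⟩: (-0.4066i - 0.8135i - 0.2732i + 0.3134)/2 = (0.1567 - 0.7467i)
|01⟩: (-0.4066i + 0.8135i - 0.2732i - 0.3134)/2 = (-0.1567 + 0.06685i)
|10⟩: (-0.4066i - 0.8135i + 0.2732i - 0.3134)/2 = (-0.1567 - 0.4735i)
|11⟩: (-0.4066i + 0.8135i + 0.2732i + 0.3134)/2 = (0.1567 + 0.3401i)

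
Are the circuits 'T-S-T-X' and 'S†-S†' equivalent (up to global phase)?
No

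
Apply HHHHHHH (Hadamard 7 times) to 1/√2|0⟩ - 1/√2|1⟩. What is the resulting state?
|1⟩

H² = I, so H^7 = H: a single Hadamard. With (a, b) = (1/√2, -1/√2), H gives ((a + b)/√2, (a − b)/√2) = (0, 1).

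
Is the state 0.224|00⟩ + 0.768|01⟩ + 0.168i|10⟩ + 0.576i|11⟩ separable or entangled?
Separable

Writing the state as a|00⟩ + b|01⟩ + c|10⟩ + d|11⟩, it is a product state iff ad − bc = 0.
Here (a, b, c, d) = (0.224, 0.768, 0.168i, 0.576i): ad − bc = (0.224)(0.576i) − (0.768)(0.168i) = 0, so the state is separable.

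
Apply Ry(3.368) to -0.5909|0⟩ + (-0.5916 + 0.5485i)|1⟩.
(0.6546 - 0.545i)|0⟩ + (-0.5203 - 0.06196i)|1⟩

Ry(3.368) = [[cos(θ/2), −sin(θ/2)], [sin(θ/2), cos(θ/2)]]; θ = 3.368, cos(θ/2) ≈ -0.112962, sin(θ/2) ≈ 0.993599.
With a = amp(|0⟩) = -0.5909 and b = amp(|1⟩) = (-0.5916 + 0.5485i):
new amp(|0⟩) = (-0.112962)·a + (-0.993599)·b = (0.6546 - 0.545i)
new amp(|1⟩) = (0.993599)·a + (-0.112962)·b = (-0.5203 - 0.06196i)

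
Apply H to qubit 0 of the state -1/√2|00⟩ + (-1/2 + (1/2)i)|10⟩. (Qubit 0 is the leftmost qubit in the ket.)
(-0.8536 + (1/√8)i)|00⟩ + (-0.1464 - (1/√8)i)|10⟩

H on qubit 0 mixes each pair of kets that differ only in qubit 0: amplitudes (a, b) of (|…0…⟩, |…1…⟩) become ((a + b)/√2, (a − b)/√2). Kets absent from the input have amplitude 0.
(|00⟩, |10⟩): (a, b) = (-1/√2, (-1/2 + (1/2)i)) → ((-0.8536 + (1/√8)i), (-0.1464 - (1/√8)i))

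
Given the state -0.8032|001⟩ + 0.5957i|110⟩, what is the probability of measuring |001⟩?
0.6451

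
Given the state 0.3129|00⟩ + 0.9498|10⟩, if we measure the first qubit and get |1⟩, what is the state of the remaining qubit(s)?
|0⟩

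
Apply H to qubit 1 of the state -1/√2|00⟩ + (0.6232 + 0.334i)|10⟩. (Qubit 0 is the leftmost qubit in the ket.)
-1/2|00⟩ - 1/2|01⟩ + (0.4407 + 0.2362i)|10⟩ + (0.4407 + 0.2362i)|11⟩

H on qubit 1 mixes each pair of kets that differ only in qubit 1: amplitudes (a, b) of (|…0…⟩, |…1…⟩) become ((a + b)/√2, (a − b)/√2). Kets absent from the input have amplitude 0.
(|00⟩, |01⟩): (a, b) = (-1/√2, 0) → (-1/2, -1/2)
(|10⟩, |11⟩): (a, b) = ((0.6232 + 0.334i), 0) → ((0.4407 + 0.2362i), (0.4407 + 0.2362i))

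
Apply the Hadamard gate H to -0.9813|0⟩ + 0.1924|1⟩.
-0.5578|0⟩ - 0.8299|1⟩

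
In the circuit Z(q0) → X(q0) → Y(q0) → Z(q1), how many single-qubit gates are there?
4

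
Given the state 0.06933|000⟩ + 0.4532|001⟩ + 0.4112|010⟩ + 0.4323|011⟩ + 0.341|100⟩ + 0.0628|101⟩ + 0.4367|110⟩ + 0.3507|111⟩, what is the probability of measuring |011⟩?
0.1869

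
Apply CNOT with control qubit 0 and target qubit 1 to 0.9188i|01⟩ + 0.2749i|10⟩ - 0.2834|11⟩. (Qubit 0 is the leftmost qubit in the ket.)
0.9188i|01⟩ - 0.2834|10⟩ + 0.2749i|11⟩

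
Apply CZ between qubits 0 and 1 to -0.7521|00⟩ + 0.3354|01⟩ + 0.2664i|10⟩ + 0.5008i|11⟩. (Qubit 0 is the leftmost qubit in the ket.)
-0.7521|00⟩ + 0.3354|01⟩ + 0.2664i|10⟩ - 0.5008i|11⟩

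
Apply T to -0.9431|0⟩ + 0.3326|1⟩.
-0.9431|0⟩ + (0.2352 + 0.2352i)|1⟩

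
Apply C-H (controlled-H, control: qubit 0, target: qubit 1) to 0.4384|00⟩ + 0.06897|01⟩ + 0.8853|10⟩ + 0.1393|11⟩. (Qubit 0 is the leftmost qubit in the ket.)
0.4384|00⟩ + 0.06897|01⟩ + 0.7245|10⟩ + 0.5275|11⟩

C-H leaves the control-|0⟩ kets |00⟩, |01⟩ unchanged and applies H to qubit 1 on the control-|1⟩ pair (|10⟩, |11⟩).
H = [[1/√2, 1/√2], [1/√2, -1/√2]].
With a = amp(|10⟩) = 0.8853 and b = amp(|11⟩) = 0.1393:
new amp(|10⟩) = (1/√2)·a + (1/√2)·b = 0.7245
new amp(|11⟩) = (1/√2)·a + (-1/√2)·b = 0.5275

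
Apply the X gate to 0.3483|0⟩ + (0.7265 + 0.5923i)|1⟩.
(0.7265 + 0.5923i)|0⟩ + 0.3483|1⟩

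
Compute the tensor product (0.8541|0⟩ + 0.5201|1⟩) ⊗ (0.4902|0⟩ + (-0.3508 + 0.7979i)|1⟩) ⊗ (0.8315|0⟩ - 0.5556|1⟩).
0.3481|000⟩ - 0.2326|001⟩ + (-0.2491 + 0.5667i)|010⟩ + (0.1665 - 0.3786i)|011⟩ + 0.212|100⟩ - 0.1417|101⟩ + (-0.1517 + 0.3451i)|110⟩ + (0.1014 - 0.2306i)|111⟩

amp(|b₁b₂…⟩) = product of the factor amplitudes for bits b₁, b₂, …; only kets whose every factor amplitude is nonzero survive.
|000⟩: (0.8541)(0.4902)(0.8315) = 0.3481
|001⟩: (0.8541)(0.4902)(-0.5556) = -0.2326
|010⟩: (0.8541)(-0.3508 + 0.7979i)(0.8315) = (-0.2491 + 0.5667i)
|011⟩: (0.8541)(-0.3508 + 0.7979i)(-0.5556) = (0.1665 - 0.3786i)
|100⟩: (0.5201)(0.4902)(0.8315) = 0.212
|101⟩: (0.5201)(0.4902)(-0.5556) = -0.1417
|110⟩: (0.5201)(-0.3508 + 0.7979i)(0.8315) = (-0.1517 + 0.3451i)
|111⟩: (0.5201)(-0.3508 + 0.7979i)(-0.5556) = (0.1014 - 0.2306i)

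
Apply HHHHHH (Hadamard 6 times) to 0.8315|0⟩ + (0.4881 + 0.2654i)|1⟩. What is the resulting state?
0.8315|0⟩ + (0.4881 + 0.2654i)|1⟩

H² = I, so an even number of Hadamards cancels: H^6 = I and the state is unchanged.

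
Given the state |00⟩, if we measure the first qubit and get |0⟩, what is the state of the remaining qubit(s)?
|0⟩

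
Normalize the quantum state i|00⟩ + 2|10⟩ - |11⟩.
(1/√6)i|00⟩ + 0.8165|10⟩ - 1/√6|11⟩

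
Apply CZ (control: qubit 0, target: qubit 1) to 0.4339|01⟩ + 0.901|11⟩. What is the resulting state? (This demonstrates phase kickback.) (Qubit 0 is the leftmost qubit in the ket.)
0.4339|01⟩ - 0.901|11⟩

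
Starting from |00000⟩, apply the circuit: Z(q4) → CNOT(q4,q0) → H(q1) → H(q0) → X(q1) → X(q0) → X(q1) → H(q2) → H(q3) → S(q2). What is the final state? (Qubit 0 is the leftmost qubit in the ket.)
0.25|00000⟩ + 0.25|00010⟩ + 0.25i|00100⟩ + 0.25i|00110⟩ + 0.25|01000⟩ + 0.25|01010⟩ + 0.25i|01100⟩ + 0.25i|01110⟩ + 0.25|10000⟩ + 0.25|10010⟩ + 0.25i|10100⟩ + 0.25i|10110⟩ + 0.25|11000⟩ + 0.25|11010⟩ + 0.25i|11100⟩ + 0.25i|11110⟩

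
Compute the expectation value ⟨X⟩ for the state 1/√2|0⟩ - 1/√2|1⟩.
-1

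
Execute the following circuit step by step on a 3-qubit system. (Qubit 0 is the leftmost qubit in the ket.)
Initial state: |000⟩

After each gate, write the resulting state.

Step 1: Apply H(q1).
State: 1/√2|000⟩ + 1/√2|010⟩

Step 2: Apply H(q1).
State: |000⟩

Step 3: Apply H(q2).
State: 1/√2|000⟩ + 1/√2|001⟩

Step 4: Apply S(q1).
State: 1/√2|000⟩ + 1/√2|001⟩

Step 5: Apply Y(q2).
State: -(1/√2)i|000⟩ + (1/√2)i|001⟩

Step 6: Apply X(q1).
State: -(1/√2)i|010⟩ + (1/√2)i|011⟩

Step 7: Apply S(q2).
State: -(1/√2)i|010⟩ - 1/√2|011⟩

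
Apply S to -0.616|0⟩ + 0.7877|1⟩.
-0.616|0⟩ + 0.7877i|1⟩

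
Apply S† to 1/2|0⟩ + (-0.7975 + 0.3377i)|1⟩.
1/2|0⟩ + (0.3377 + 0.7975i)|1⟩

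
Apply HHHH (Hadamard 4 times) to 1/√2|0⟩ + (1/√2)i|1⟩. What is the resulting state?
1/√2|0⟩ + (1/√2)i|1⟩

H² = I, so an even number of Hadamards cancels: H^4 = I and the state is unchanged.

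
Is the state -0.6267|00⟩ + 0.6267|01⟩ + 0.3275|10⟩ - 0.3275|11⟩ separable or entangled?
Separable

Writing the state as a|00⟩ + b|01⟩ + c|10⟩ + d|11⟩, it is a product state iff ad − bc = 0.
Here (a, b, c, d) = (-0.6267, 0.6267, 0.3275, -0.3275): ad − bc = (-0.6267)(-0.3275) − (0.6267)(0.3275) = 0, so the state is separable.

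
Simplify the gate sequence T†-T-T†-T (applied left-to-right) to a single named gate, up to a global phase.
I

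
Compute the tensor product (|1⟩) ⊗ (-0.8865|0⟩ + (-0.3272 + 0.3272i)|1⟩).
-0.8865|10⟩ + (-0.3272 + 0.3272i)|11⟩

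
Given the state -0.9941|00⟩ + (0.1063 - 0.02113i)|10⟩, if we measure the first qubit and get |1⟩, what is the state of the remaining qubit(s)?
(0.9808 - 0.195i)|0⟩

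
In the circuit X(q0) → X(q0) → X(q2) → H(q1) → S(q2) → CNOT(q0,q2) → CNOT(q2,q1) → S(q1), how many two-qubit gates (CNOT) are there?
2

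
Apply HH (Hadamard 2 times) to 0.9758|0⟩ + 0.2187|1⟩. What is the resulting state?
0.9758|0⟩ + 0.2187|1⟩

H² = I, so an even number of Hadamards cancels: H^2 = I and the state is unchanged.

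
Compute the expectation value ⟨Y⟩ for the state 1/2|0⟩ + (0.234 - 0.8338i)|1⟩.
-0.8338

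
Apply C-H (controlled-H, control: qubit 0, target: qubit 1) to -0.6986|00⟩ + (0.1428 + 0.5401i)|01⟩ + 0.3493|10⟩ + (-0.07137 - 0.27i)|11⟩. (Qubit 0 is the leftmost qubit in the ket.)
-0.6986|00⟩ + (0.1428 + 0.5401i)|01⟩ + (0.1965 - 0.1909i)|10⟩ + (0.2975 + 0.1909i)|11⟩

C-H leaves the control-|0⟩ kets |00⟩, |01⟩ unchanged and applies H to qubit 1 on the control-|1⟩ pair (|10⟩, |11⟩).
H = [[1/√2, 1/√2], [1/√2, -1/√2]].
With a = amp(|10⟩) = 0.3493 and b = amp(|11⟩) = (-0.07137 - 0.27i):
new amp(|10⟩) = (1/√2)·a + (1/√2)·b = (0.1965 - 0.1909i)
new amp(|11⟩) = (1/√2)·a + (-1/√2)·b = (0.2975 + 0.1909i)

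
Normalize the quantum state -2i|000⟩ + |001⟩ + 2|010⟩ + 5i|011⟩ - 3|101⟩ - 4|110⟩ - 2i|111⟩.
-0.252i|000⟩ + 0.126|001⟩ + 0.252|010⟩ + 0.6299i|011⟩ - 1/√7|101⟩ - 0.504|110⟩ - 0.252i|111⟩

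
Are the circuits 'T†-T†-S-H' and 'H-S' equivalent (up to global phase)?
No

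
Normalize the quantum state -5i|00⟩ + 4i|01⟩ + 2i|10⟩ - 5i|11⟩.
-0.5976i|00⟩ + 0.4781i|01⟩ + 0.239i|10⟩ - 0.5976i|11⟩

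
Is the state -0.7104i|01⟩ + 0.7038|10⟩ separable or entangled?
Entangled

Writing the state as a|00⟩ + b|01⟩ + c|10⟩ + d|11⟩, it is a product state iff ad − bc = 0.
Here (a, b, c, d) = (0, -0.7104i, 0.7038, 0): ad − bc = (0)(0) − (-0.7104i)(0.7038) = 0.5i ≠ 0, so the state is entangled.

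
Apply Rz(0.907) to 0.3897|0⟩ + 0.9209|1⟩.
(0.3503 - 0.1707i)|0⟩ + (0.8278 + 0.4035i)|1⟩

Rz(0.907) = [[e^(−iθ/2), 0], [0, e^(iθ/2)]] with e^(±iθ/2) = cos(θ/2) ± i·sin(θ/2); θ = 0.907, cos(θ/2) ≈ 0.898919, sin(θ/2) ≈ 0.438114.
With a = amp(|0⟩) = 0.3897 and b = amp(|1⟩) = 0.9209:
new amp(|0⟩) = (0.898919 - 0.438114i)·a = (0.3503 - 0.1707i)
new amp(|1⟩) = (0.898919 + 0.438114i)·b = (0.8278 + 0.4035i)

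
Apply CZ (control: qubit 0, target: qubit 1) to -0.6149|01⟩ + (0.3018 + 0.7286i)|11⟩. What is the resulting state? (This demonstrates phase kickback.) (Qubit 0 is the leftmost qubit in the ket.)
-0.6149|01⟩ + (-0.3018 - 0.7286i)|11⟩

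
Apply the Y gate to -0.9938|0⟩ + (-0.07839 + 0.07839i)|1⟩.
(0.07839 + 0.07839i)|0⟩ - 0.9938i|1⟩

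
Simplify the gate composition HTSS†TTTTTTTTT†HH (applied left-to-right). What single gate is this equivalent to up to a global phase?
H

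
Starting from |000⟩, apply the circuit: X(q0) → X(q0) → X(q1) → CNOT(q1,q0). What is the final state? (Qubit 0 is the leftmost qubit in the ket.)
|110⟩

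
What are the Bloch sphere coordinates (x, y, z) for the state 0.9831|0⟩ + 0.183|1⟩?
(0.3598, 0, 0.933)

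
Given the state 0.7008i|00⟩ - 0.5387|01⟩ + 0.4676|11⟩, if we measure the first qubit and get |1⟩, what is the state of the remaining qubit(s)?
|1⟩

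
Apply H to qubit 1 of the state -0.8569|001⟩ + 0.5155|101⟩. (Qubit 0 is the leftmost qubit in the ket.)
-0.6059|001⟩ - 0.6059|011⟩ + 0.3645|101⟩ + 0.3645|111⟩

H on qubit 1 mixes each pair of kets that differ only in qubit 1: amplitudes (a, b) of (|…0…⟩, |…1…⟩) become ((a + b)/√2, (a − b)/√2). Kets absent from the input have amplitude 0.
(|001⟩, |011⟩): (a, b) = (-0.8569, 0) → (-0.6059, -0.6059)
(|101⟩, |111⟩): (a, b) = (0.5155, 0) → (0.3645, 0.3645)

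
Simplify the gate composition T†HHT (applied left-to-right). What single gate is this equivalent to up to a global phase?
I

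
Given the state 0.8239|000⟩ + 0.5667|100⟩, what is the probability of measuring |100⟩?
0.3211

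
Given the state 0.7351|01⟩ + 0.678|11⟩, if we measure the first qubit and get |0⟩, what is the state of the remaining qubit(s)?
|1⟩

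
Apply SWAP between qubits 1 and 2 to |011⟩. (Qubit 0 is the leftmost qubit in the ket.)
|011⟩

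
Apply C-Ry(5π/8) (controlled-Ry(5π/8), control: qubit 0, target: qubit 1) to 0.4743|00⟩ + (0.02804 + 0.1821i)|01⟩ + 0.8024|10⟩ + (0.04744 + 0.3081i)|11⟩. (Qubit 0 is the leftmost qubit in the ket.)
0.4743|00⟩ + (0.02804 + 0.1821i)|01⟩ + (0.4063 - 0.2562i)|10⟩ + (0.6935 + 0.1712i)|11⟩

C-Ry(5π/8) leaves the control-|0⟩ kets |00⟩, |01⟩ unchanged and applies Ry(5π/8) to qubit 1 on the control-|1⟩ pair (|10⟩, |11⟩).
Ry(5π/8) = [[cos(θ/2), −sin(θ/2)], [sin(θ/2), cos(θ/2)]]; θ = 5π/8, cos(θ/2) ≈ 0.55557, sin(θ/2) ≈ 0.83147.
With a = amp(|10⟩) = 0.8024 and b = amp(|11⟩) = (0.04744 + 0.3081i):
new amp(|10⟩) = (0.55557)·a + (-0.83147)·b = (0.4063 - 0.2562i)
new amp(|11⟩) = (0.83147)·a + (0.55557)·b = (0.6935 + 0.1712i)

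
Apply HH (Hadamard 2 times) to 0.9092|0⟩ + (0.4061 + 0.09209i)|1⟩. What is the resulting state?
0.9092|0⟩ + (0.4061 + 0.09209i)|1⟩

H² = I, so an even number of Hadamards cancels: H^2 = I and the state is unchanged.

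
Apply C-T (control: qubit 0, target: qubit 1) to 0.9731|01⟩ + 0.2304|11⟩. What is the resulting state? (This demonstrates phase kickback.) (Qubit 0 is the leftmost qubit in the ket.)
0.9731|01⟩ + (0.1629 + 0.1629i)|11⟩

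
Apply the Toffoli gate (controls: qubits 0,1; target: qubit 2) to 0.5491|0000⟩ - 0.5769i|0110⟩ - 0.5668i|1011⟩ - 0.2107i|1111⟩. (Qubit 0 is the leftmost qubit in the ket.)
0.5491|0000⟩ - 0.5769i|0110⟩ - 0.5668i|1011⟩ - 0.2107i|1101⟩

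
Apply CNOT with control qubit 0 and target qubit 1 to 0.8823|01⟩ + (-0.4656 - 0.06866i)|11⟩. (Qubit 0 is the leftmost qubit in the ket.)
0.8823|01⟩ + (-0.4656 - 0.06866i)|10⟩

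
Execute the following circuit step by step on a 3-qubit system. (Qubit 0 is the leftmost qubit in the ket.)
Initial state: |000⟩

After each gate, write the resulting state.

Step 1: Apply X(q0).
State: |100⟩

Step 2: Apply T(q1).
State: |100⟩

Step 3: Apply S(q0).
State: i|100⟩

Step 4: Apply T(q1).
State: i|100⟩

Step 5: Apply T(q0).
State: (-1/√2 + (1/√2)i)|100⟩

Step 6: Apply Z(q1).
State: (-1/√2 + (1/√2)i)|100⟩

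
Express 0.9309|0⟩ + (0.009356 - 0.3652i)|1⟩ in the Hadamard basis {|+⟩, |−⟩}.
(0.6649 - 0.2582i)|+⟩ + (0.6516 + 0.2582i)|−⟩

With |ψ⟩ = α|0⟩ + β|1⟩, the Hadamard-basis coefficients are ⟨+|ψ⟩ = (α + β)/√2 and ⟨−|ψ⟩ = (α − β)/√2.
Here α = 0.9309, β = (0.009356 - 0.3652i): (α + β)/√2 = (0.6649 - 0.2582i), (α − β)/√2 = (0.6516 + 0.2582i).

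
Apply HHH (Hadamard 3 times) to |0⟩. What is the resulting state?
1/√2|0⟩ + 1/√2|1⟩

H² = I, so H^3 = H: a single Hadamard. With (a, b) = (1, 0), H gives ((a + b)/√2, (a − b)/√2) = (1/√2, 1/√2).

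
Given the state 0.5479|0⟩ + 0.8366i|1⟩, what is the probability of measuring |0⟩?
0.3002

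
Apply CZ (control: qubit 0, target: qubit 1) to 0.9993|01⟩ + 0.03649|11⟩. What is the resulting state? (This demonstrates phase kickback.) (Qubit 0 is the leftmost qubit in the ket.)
0.9993|01⟩ - 0.03649|11⟩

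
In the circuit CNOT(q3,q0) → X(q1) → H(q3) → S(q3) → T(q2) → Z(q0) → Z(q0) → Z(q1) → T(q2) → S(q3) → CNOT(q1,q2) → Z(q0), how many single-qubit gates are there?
10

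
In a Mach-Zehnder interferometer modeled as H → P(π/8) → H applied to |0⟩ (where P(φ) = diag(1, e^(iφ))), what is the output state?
(0.9619 + 0.1913i)|0⟩ + (0.03806 - 0.1913i)|1⟩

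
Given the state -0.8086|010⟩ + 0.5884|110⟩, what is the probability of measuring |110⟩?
0.3462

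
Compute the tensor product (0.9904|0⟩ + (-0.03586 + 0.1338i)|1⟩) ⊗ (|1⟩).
0.9904|01⟩ + (-0.03586 + 0.1338i)|11⟩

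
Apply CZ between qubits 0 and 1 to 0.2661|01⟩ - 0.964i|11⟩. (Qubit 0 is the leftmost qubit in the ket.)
0.2661|01⟩ + 0.964i|11⟩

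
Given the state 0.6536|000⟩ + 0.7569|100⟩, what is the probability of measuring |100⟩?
0.5729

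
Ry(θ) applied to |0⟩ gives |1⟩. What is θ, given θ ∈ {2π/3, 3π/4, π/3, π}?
π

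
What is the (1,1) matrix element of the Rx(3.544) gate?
-0.1998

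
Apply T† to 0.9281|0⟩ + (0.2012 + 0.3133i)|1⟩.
0.9281|0⟩ + (0.3638 + 0.07927i)|1⟩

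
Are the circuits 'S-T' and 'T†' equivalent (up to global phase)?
No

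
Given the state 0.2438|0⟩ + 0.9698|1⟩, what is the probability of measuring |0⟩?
0.05944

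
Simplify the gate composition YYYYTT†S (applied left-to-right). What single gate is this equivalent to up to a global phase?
S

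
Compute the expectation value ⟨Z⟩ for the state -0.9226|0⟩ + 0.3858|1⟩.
0.7023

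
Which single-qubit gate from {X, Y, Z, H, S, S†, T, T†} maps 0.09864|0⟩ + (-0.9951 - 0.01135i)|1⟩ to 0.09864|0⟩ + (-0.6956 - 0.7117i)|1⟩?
T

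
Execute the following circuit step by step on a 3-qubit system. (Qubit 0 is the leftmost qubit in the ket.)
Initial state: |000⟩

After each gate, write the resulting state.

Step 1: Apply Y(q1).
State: i|010⟩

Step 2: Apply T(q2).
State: i|010⟩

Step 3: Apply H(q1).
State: (1/√2)i|000⟩ - (1/√2)i|010⟩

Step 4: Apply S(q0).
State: (1/√2)i|000⟩ - (1/√2)i|010⟩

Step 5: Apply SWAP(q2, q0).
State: (1/√2)i|000⟩ - (1/√2)i|010⟩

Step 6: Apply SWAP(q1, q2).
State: (1/√2)i|000⟩ - (1/√2)i|001⟩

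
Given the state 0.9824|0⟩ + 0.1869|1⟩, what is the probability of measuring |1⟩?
0.03493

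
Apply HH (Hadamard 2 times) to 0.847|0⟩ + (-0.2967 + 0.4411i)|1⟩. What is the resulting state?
0.847|0⟩ + (-0.2967 + 0.4411i)|1⟩

H² = I, so an even number of Hadamards cancels: H^2 = I and the state is unchanged.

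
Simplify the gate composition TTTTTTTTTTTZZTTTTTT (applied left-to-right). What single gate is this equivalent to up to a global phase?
T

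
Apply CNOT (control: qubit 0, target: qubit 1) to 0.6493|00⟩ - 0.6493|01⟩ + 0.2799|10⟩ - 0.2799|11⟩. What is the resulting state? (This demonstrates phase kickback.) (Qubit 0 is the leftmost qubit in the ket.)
0.6493|00⟩ - 0.6493|01⟩ - 0.2799|10⟩ + 0.2799|11⟩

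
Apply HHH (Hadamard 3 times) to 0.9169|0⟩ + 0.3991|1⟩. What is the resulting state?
0.9306|0⟩ + 0.3661|1⟩

H² = I, so H^3 = H: a single Hadamard. With (a, b) = (0.9169, 0.3991), H gives ((a + b)/√2, (a − b)/√2) = (0.9306, 0.3661).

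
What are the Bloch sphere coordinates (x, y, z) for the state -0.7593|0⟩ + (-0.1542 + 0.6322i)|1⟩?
(0.2342, -0.9601, 0.1531)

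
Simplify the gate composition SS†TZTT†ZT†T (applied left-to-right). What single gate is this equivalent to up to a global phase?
T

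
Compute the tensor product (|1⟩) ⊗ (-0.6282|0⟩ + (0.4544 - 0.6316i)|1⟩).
-0.6282|10⟩ + (0.4544 - 0.6316i)|11⟩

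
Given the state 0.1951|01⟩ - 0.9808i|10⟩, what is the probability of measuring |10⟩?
0.962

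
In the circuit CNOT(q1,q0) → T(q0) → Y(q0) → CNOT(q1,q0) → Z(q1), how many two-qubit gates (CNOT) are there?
2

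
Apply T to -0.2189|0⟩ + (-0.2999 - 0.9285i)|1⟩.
-0.2189|0⟩ + (0.4445 - 0.8686i)|1⟩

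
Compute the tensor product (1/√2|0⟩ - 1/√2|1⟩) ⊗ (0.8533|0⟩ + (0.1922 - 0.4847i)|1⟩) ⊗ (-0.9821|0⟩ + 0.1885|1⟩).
-0.5926|000⟩ + 0.1137|001⟩ + (-0.1335 + 0.3366i)|010⟩ + (0.02562 - 0.06461i)|011⟩ + 0.5926|100⟩ - 0.1137|101⟩ + (0.1335 - 0.3366i)|110⟩ + (-0.02562 + 0.06461i)|111⟩

amp(|b₁b₂…⟩) = product of the factor amplitudes for bits b₁, b₂, …; only kets whose every factor amplitude is nonzero survive.
|000⟩: (1/√2)(0.8533)(-0.9821) = -0.5926
|001⟩: (1/√2)(0.8533)(0.1885) = 0.1137
|010⟩: (1/√2)(0.1922 - 0.4847i)(-0.9821) = (-0.1335 + 0.3366i)
|011⟩: (1/√2)(0.1922 - 0.4847i)(0.1885) = (0.02562 - 0.06461i)
|100⟩: (-1/√2)(0.8533)(-0.9821) = 0.5926
|101⟩: (-1/√2)(0.8533)(0.1885) = -0.1137
|110⟩: (-1/√2)(0.1922 - 0.4847i)(-0.9821) = (0.1335 - 0.3366i)
|111⟩: (-1/√2)(0.1922 - 0.4847i)(0.1885) = (-0.02562 + 0.06461i)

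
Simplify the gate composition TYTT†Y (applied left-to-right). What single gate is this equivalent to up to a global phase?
T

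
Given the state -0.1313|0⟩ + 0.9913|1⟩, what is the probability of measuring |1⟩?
0.9827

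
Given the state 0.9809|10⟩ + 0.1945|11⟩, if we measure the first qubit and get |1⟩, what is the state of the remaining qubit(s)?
0.9809|0⟩ + 0.1945|1⟩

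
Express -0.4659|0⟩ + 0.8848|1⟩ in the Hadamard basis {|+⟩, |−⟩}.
0.2962|+⟩ - 0.9551|−⟩

With |ψ⟩ = α|0⟩ + β|1⟩, the Hadamard-basis coefficients are ⟨+|ψ⟩ = (α + β)/√2 and ⟨−|ψ⟩ = (α − β)/√2.
Here α = -0.4659, β = 0.8848: (α + β)/√2 = 0.2962, (α − β)/√2 = -0.9551.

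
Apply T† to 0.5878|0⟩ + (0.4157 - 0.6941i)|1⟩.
0.5878|0⟩ + (-0.1969 - 0.7847i)|1⟩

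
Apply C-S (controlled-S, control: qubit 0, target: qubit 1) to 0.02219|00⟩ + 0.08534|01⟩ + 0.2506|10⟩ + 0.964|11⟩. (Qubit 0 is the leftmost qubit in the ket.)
0.02219|00⟩ + 0.08534|01⟩ + 0.2506|10⟩ + 0.964i|11⟩

C-S leaves the control-|0⟩ kets |00⟩, |01⟩ unchanged and applies S to qubit 1 on the control-|1⟩ pair (|10⟩, |11⟩).
S = [[1, 0], [0, i]].
With a = amp(|10⟩) = 0.2506 and b = amp(|11⟩) = 0.964:
new amp(|10⟩) = (1)·a = 0.2506
new amp(|11⟩) = (i)·b = 0.964i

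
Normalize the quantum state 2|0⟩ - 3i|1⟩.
0.5547|0⟩ - 0.8321i|1⟩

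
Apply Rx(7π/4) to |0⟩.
-0.9239|0⟩ - 0.3827i|1⟩

Rx(7π/4) = [[cos(θ/2), −i·sin(θ/2)], [−i·sin(θ/2), cos(θ/2)]]; θ = 7π/4, cos(θ/2) ≈ -0.92388, sin(θ/2) ≈ 0.382683.
With a = amp(|0⟩) = 1 and b = amp(|1⟩) = 0:
new amp(|0⟩) = (-0.92388)·a + (-0.382683i)·b = -0.9239
new amp(|1⟩) = (-0.382683i)·a + (-0.92388)·b = -0.3827i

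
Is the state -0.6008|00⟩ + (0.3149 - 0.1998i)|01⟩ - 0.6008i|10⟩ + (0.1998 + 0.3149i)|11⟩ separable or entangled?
Separable

Writing the state as a|00⟩ + b|01⟩ + c|10⟩ + d|11⟩, it is a product state iff ad − bc = 0.
Here (a, b, c, d) = (-0.6008, (0.3149 - 0.1998i), -0.6008i, (0.1998 + 0.3149i)): ad − bc = (-0.6008)(0.1998 + 0.3149i) − (0.3149 - 0.1998i)(-0.6008i) = 0, so the state is separable.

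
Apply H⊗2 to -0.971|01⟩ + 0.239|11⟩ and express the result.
-0.366|00⟩ + 0.366|01⟩ - 0.605|10⟩ + 0.605|11⟩

H⊗2 gives amp(|y⟩) = (1/2) Σ_x (−1)^(x·y) amp(|x⟩), where x·y is the number of positions in which both x and y have a 1.
|00⟩: (-0.971 + 0.239)/2 = -0.366
|01⟩: (0.971 - 0.239)/2 = 0.366
|10⟩: (-0.971 - 0.239)/2 = -0.605
|11⟩: (0.971 + 0.239)/2 = 0.605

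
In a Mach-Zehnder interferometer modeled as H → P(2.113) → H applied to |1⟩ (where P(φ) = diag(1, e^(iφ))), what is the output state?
(0.758 - 0.4283i)|0⟩ + (0.242 + 0.4283i)|1⟩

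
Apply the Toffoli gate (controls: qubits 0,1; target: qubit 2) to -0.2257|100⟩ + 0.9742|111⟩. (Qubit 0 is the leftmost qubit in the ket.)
-0.2257|100⟩ + 0.9742|110⟩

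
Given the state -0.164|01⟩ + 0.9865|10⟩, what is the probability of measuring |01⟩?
0.0269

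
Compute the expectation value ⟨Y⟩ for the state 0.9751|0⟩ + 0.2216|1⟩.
0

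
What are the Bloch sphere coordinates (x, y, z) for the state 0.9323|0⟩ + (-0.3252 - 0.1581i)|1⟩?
(-0.6064, -0.2948, 0.7384)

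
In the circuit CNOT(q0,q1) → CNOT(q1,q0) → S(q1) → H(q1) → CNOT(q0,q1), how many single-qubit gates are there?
2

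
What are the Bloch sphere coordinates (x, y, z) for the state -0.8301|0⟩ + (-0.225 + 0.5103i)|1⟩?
(0.3735, -0.8472, 0.378)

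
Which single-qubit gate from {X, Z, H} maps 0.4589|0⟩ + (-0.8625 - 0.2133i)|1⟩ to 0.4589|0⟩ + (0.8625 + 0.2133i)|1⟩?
Z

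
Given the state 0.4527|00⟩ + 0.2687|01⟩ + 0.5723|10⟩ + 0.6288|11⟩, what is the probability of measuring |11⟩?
0.3954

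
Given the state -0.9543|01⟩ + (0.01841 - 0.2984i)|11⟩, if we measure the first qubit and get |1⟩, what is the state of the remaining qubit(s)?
(0.06158 - 0.9981i)|1⟩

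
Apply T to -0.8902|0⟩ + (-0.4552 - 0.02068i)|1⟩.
-0.8902|0⟩ + (-0.3073 - 0.3365i)|1⟩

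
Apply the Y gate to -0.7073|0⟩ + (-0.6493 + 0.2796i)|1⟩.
(0.2796 + 0.6493i)|0⟩ - 0.7073i|1⟩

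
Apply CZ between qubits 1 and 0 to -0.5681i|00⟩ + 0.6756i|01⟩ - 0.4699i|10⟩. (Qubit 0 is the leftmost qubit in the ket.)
-0.5681i|00⟩ + 0.6756i|01⟩ - 0.4699i|10⟩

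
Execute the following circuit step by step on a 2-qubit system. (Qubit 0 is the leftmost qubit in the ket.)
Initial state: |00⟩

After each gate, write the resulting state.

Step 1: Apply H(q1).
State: 1/√2|00⟩ + 1/√2|01⟩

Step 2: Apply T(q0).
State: 1/√2|00⟩ + 1/√2|01⟩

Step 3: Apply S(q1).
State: 1/√2|00⟩ + (1/√2)i|01⟩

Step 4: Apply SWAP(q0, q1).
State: 1/√2|00⟩ + (1/√2)i|10⟩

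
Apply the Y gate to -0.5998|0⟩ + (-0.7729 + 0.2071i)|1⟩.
(0.2071 + 0.7729i)|0⟩ - 0.5998i|1⟩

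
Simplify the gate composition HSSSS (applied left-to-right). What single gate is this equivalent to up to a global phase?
H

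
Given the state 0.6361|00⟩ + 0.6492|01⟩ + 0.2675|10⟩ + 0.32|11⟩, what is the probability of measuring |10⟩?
0.07156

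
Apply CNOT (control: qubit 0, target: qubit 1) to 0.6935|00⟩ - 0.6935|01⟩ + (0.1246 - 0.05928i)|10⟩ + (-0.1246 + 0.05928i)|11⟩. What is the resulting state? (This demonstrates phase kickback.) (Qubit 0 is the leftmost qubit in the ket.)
0.6935|00⟩ - 0.6935|01⟩ + (-0.1246 + 0.05928i)|10⟩ + (0.1246 - 0.05928i)|11⟩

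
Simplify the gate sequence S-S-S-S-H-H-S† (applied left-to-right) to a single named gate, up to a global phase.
S†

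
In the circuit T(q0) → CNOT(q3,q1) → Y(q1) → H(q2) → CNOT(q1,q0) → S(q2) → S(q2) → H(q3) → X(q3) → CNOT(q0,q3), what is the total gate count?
10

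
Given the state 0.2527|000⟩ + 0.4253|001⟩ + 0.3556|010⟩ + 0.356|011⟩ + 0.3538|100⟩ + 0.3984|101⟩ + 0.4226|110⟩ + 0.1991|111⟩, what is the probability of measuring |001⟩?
0.1809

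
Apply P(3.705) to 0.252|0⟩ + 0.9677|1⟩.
0.252|0⟩ + (-0.8181 - 0.5168i)|1⟩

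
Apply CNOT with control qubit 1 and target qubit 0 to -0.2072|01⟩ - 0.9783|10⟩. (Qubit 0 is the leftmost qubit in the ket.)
-0.9783|10⟩ - 0.2072|11⟩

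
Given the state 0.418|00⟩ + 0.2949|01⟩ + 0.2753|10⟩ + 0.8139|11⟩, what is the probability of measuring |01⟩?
0.08697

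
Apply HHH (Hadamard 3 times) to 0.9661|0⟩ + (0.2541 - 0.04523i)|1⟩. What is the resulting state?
(0.8628 - 0.03198i)|0⟩ + (0.5035 + 0.03198i)|1⟩

H² = I, so H^3 = H: a single Hadamard. With (a, b) = (0.9661, (0.2541 - 0.04523i)), H gives ((a + b)/√2, (a − b)/√2) = ((0.8628 - 0.03198i), (0.5035 + 0.03198i)).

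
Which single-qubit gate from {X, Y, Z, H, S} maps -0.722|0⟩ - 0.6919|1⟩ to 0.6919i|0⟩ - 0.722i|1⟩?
Y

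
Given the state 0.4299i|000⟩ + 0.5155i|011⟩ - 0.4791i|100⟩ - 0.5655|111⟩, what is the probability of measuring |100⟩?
0.2295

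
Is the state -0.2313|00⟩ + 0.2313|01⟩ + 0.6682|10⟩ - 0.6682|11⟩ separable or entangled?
Separable

Writing the state as a|00⟩ + b|01⟩ + c|10⟩ + d|11⟩, it is a product state iff ad − bc = 0.
Here (a, b, c, d) = (-0.2313, 0.2313, 0.6682, -0.6682): ad − bc = (-0.2313)(-0.6682) − (0.2313)(0.6682) = 0, so the state is separable.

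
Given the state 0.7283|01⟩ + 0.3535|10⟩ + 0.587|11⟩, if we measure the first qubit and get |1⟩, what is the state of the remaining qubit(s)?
0.5159|0⟩ + 0.8567|1⟩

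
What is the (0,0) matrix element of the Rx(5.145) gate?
-0.8424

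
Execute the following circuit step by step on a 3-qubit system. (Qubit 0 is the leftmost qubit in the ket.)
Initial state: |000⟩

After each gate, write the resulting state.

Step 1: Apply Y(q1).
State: i|010⟩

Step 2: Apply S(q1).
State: -|010⟩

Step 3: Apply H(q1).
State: -1/√2|000⟩ + 1/√2|010⟩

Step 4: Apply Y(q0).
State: -(1/√2)i|100⟩ + (1/√2)i|110⟩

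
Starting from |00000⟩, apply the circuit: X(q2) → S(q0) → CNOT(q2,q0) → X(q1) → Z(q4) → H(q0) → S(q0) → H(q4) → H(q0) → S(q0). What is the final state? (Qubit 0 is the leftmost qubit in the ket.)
(1/√8 - (1/√8)i)|01100⟩ + (1/√8 - (1/√8)i)|01101⟩ + (-1/√8 + (1/√8)i)|11100⟩ + (-1/√8 + (1/√8)i)|11101⟩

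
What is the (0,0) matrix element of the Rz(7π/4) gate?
(-0.9239 - 0.3827i)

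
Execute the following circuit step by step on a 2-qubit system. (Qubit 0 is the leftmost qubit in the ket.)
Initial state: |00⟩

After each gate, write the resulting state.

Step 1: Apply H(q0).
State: 1/√2|00⟩ + 1/√2|10⟩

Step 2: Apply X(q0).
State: 1/√2|00⟩ + 1/√2|10⟩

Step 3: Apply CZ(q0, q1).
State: 1/√2|00⟩ + 1/√2|10⟩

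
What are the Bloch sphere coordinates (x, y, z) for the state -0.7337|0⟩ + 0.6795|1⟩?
(-0.9971, 0, 0.0766)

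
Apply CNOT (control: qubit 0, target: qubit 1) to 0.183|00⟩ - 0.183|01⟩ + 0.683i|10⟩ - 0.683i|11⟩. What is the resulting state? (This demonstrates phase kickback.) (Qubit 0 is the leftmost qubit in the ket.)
0.183|00⟩ - 0.183|01⟩ - 0.683i|10⟩ + 0.683i|11⟩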